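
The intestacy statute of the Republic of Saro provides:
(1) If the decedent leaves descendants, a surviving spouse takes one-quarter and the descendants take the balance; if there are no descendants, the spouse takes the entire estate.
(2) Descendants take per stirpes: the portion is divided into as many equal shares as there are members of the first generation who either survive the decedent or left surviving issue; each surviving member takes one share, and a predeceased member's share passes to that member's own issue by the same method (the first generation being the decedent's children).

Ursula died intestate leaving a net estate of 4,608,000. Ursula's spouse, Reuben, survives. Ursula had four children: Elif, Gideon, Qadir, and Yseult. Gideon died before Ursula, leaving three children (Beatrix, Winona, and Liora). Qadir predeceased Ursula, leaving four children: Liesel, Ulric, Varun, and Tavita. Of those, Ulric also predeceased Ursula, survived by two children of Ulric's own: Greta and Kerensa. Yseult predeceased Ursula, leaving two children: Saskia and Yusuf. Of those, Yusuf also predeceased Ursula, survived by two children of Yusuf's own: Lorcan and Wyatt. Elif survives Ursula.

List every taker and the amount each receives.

Reuben takes one-quarter of 4,608,000 = 1,152,000. The remaining 3,456,000 passes to the descendants.
The descendants' portion (3,456,000) is divided into 4 shares of 864,000: Elif takes 864,000; Gideon's 864,000 share passes to Gideon's issue; Qadir's 864,000 share passes to Qadir's issue; Yseult's 864,000 share passes to Yseult's issue.
Gideon's share (864,000) is divided into 3 shares of 288,000: Beatrix, Winona, and Liora each take 288,000.
Qadir's share (864,000) is divided into 4 shares of 216,000: Liesel, Varun, and Tavita each take 216,000; Ulric's 216,000 share passes to Ulric's issue.
Ulric's share (216,000) is divided into 2 shares of 108,000: Greta and Kerensa each take 108,000.
Yseult's share (864,000) is divided into 2 shares of 432,000: Saskia takes 432,000; Yusuf's 432,000 share passes to Yusuf's issue.
Yusuf's share (432,000) is divided into 2 shares of 216,000: Lorcan and Wyatt each take 216,000.

Reuben: 1,152,000; Elif: 864,000; Beatrix: 288,000; Winona: 288,000; Liora: 288,000; Liesel: 216,000; Greta: 108,000; Kerensa: 108,000; Varun: 216,000; Tavita: 216,000; Saskia: 432,000; Lorcan: 216,000; Wyatt: 216,000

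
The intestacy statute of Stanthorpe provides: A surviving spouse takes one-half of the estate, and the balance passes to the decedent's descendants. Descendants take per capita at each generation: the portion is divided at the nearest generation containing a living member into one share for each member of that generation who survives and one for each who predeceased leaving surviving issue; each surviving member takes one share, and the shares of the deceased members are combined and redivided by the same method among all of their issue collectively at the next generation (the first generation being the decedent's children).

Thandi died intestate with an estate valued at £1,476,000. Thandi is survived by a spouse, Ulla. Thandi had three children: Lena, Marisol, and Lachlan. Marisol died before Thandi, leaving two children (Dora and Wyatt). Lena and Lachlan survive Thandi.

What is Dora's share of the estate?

Dora receives £123,000.

Ulla takes one-half of £1,476,000 = £738,000. The remaining £738,000 passes to the descendants.
The descendants' portion (£738,000) is divided at the children's generation into 3 shares of £246,000. Lena and Lachlan each take £246,000. The remaining share for the deceased Marisol (£246,000) is carried to the next generation.
That pool (£246,000) is divided at the grandchildren's generation equally among Dora and Wyatt: £123,000 each.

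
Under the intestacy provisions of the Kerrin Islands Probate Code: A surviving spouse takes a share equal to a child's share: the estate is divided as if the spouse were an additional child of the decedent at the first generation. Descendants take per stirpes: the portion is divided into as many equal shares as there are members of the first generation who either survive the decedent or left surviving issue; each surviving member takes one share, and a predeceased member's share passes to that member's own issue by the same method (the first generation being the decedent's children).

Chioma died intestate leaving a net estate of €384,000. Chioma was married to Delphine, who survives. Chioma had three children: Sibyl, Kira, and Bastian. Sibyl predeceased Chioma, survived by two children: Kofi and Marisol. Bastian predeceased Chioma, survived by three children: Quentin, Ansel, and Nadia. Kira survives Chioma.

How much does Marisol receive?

Marisol receives €48,000.

The spouse counts as an additional share at the children's level, so there are 4 primary shares of €96,000. Delphine takes one such share (€96,000).
The children's combined portion (€288,000) is divided into 3 shares of €96,000: Kira takes €96,000; Sibyl's €96,000 share passes to Sibyl's issue; Bastian's €96,000 share passes to Bastian's issue.
Sibyl's share (€96,000) is divided into 2 shares of €48,000: Kofi and Marisol each take €48,000.
Bastian's share (€96,000) is divided into 3 shares of €32,000: Quentin, Ansel, and Nadia each take €32,000.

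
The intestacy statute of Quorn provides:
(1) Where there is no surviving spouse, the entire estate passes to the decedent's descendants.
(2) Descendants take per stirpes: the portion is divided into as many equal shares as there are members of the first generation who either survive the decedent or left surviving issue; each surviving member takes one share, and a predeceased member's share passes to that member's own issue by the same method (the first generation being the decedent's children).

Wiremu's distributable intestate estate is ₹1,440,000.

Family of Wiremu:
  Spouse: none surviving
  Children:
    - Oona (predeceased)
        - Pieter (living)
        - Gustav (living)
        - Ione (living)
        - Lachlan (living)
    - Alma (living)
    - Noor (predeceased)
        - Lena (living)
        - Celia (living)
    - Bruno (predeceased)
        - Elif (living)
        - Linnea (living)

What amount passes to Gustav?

The entire ₹1,440,000 passes to the descendants.
That amount (₹1,440,000) is divided into 4 shares of ₹360,000: Alma takes ₹360,000; Oona's ₹360,000 share passes to Oona's issue; Noor's ₹360,000 share passes to Noor's issue; Bruno's ₹360,000 share passes to Bruno's issue.
Oona's share (₹360,000) is divided into 4 shares of ₹90,000: Pieter, Gustav, Ione, and Lachlan each take ₹90,000.
Noor's share (₹360,000) is divided into 2 shares of ₹180,000: Lena and Celia each take ₹180,000.
Bruno's share (₹360,000) is divided into 2 shares of ₹180,000: Elif and Linnea each take ₹180,000.

Gustav receives ₹90,000.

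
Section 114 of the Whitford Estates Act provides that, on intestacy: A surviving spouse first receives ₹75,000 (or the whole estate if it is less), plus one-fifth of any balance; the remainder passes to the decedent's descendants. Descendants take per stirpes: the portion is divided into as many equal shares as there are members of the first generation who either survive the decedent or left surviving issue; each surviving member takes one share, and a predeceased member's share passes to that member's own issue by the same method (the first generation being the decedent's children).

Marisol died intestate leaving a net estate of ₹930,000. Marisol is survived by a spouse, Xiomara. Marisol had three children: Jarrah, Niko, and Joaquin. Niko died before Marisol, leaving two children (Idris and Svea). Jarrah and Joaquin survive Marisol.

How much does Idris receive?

Idris receives ₹114,000.

Xiomara first takes ₹75,000, leaving a balance of ₹855,000. Xiomara then takes one-fifth of the balance (₹171,000), for a total of ₹246,000. The remaining ₹684,000 passes to the descendants.
The descendants' portion (₹684,000) is divided into 3 shares of ₹228,000: Jarrah and Joaquin each take ₹228,000; Niko's ₹228,000 share passes to Niko's issue.
Niko's share (₹228,000) is divided into 2 shares of ₹114,000: Idris and Svea each take ₹114,000.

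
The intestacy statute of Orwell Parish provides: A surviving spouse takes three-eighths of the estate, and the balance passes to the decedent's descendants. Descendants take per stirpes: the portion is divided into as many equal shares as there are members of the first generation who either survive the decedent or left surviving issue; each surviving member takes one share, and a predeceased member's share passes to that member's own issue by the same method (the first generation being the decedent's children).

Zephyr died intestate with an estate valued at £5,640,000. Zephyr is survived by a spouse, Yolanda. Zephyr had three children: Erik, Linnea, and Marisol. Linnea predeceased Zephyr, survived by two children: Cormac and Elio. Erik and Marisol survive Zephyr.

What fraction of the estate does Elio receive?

Yolanda takes three-eighths of £5,640,000 = £2,115,000. The remaining £3,525,000 passes to the descendants.
The descendants' portion (£3,525,000) is divided into 3 shares of £1,175,000: Erik and Marisol each take £1,175,000; Linnea's £1,175,000 share passes to Linnea's issue.
Linnea's share (£1,175,000) is divided into 2 shares of £587,500: Cormac and Elio each take £587,500.

Elio receives 5/48 of the estate.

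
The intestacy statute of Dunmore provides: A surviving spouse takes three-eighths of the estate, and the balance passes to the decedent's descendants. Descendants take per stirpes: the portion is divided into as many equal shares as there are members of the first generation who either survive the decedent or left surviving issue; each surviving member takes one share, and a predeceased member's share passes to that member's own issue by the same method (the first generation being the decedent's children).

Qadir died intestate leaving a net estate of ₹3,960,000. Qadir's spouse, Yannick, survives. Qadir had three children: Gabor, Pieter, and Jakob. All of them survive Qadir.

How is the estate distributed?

Yannick: ₹1,485,000; Gabor: ₹825,000; Pieter: ₹825,000; Jakob: ₹825,000

Yannick takes three-eighths of ₹3,960,000 = ₹1,485,000. The remaining ₹2,475,000 passes to the descendants.
The descendants' portion (₹2,475,000) is divided into 3 shares of ₹825,000: Gabor, Pieter, and Jakob each take ₹825,000.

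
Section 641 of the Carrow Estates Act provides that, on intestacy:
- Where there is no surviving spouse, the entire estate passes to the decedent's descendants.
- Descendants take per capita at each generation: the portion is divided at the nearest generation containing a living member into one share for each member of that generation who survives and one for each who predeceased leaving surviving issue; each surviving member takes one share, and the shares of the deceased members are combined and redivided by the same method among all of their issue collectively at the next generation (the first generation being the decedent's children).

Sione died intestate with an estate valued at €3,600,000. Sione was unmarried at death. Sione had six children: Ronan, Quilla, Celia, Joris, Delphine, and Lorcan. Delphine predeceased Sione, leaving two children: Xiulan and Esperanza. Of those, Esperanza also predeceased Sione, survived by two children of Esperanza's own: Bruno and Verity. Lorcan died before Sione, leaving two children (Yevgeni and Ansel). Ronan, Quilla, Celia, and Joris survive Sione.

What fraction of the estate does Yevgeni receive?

The entire €3,600,000 passes to the descendants.
That amount (€3,600,000) is divided at the children's generation into 6 shares of €600,000. Ronan, Quilla, Celia, and Joris each take €600,000. The 2 shares of the deceased (Delphine and Lorcan) are combined into a pool of €1,200,000.
That pool (€1,200,000) is divided at the grandchildren's generation into 4 shares of €300,000. Xiulan, Yevgeni, and Ansel each take €300,000. The remaining share for the deceased Esperanza (€300,000) is carried to the next generation.
That pool (€300,000) is divided at the great-grandchildren's generation equally among Bruno and Verity: €150,000 each.

Yevgeni receives 1/12 of the estate.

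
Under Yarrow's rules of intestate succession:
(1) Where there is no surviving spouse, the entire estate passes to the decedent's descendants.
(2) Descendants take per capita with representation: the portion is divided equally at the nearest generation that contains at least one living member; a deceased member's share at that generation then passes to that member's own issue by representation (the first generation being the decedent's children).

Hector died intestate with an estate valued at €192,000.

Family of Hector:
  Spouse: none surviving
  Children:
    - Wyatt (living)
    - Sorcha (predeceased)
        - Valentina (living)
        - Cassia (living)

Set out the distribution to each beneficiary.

Wyatt: €96,000; Valentina: €48,000; Cassia: €48,000

The entire €192,000 passes to the descendants.
That amount (€192,000) is divided into 2 shares of €96,000: Wyatt takes €96,000; Sorcha's €96,000 share passes to Sorcha's issue.
Sorcha's share (€96,000) is divided into 2 shares of €48,000: Valentina and Cassia each take €48,000.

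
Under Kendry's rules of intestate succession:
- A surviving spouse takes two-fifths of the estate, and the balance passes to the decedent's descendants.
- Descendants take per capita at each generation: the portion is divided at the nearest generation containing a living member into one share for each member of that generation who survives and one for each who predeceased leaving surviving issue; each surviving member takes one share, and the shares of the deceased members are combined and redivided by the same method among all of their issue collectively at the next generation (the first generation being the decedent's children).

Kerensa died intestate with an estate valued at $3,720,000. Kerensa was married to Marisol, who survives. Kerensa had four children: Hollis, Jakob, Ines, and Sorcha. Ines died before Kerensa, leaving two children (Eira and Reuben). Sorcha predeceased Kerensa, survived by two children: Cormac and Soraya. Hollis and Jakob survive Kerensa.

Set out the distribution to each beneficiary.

Marisol: $1,488,000; Hollis: $558,000; Jakob: $558,000; Eira: $279,000; Reuben: $279,000; Cormac: $279,000; Soraya: $279,000

Marisol takes two-fifths of $3,720,000 = $1,488,000. The remaining $2,232,000 passes to the descendants.
The descendants' portion ($2,232,000) is divided at the children's generation into 4 shares of $558,000. Hollis and Jakob each take $558,000. The 2 shares of the deceased (Ines and Sorcha) are combined into a pool of $1,116,000.
That pool ($1,116,000) is divided at the grandchildren's generation equally among Eira, Reuben, Cormac, and Soraya: $279,000 each.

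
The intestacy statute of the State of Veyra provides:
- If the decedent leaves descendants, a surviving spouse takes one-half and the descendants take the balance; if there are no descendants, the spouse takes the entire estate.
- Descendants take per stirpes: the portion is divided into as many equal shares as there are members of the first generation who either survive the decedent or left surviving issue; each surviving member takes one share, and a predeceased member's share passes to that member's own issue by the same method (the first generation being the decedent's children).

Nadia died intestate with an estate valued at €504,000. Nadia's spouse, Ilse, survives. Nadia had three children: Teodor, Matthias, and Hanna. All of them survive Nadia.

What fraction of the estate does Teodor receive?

Teodor receives 1/6 of the estate.

Ilse takes one-half of €504,000 = €252,000. The remaining €252,000 passes to the descendants.
The descendants' portion (€252,000) is divided into 3 shares of €84,000: Teodor, Matthias, and Hanna each take €84,000.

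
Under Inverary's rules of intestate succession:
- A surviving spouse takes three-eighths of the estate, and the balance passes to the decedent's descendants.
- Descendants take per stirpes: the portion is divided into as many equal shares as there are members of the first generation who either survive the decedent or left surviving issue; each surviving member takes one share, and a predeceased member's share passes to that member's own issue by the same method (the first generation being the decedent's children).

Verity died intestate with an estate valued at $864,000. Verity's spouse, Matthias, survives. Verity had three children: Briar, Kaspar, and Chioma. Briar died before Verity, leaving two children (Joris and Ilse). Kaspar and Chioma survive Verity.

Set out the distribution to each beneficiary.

Matthias: $324,000; Joris: $90,000; Ilse: $90,000; Kaspar: $180,000; Chioma: $180,000

Matthias takes three-eighths of $864,000 = $324,000. The remaining $540,000 passes to the descendants.
The descendants' portion ($540,000) is divided into 3 shares of $180,000: Kaspar and Chioma each take $180,000; Briar's $180,000 share passes to Briar's issue.
Briar's share ($180,000) is divided into 2 shares of $90,000: Joris and Ilse each take $90,000.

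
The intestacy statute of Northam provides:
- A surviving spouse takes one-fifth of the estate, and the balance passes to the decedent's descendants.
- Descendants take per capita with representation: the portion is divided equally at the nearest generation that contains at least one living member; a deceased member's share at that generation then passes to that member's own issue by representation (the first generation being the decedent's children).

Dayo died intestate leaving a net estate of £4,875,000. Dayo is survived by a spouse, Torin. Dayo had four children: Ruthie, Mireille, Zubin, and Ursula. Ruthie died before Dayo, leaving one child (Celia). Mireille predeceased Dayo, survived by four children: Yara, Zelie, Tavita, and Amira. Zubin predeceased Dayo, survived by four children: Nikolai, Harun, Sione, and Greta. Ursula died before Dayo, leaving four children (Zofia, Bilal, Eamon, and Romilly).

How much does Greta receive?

Greta receives £300,000.

Torin takes one-fifth of £4,875,000 = £975,000. The remaining £3,900,000 passes to the descendants.
No child survives, so the initial division is made at the grandchildren's generation.
The descendants' portion (£3,900,000) is divided into 13 shares of £300,000: Celia, Yara, Zelie, Tavita, Amira, Nikolai, Harun, Sione, Greta, Zofia, Bilal, Eamon, and Romilly each take £300,000.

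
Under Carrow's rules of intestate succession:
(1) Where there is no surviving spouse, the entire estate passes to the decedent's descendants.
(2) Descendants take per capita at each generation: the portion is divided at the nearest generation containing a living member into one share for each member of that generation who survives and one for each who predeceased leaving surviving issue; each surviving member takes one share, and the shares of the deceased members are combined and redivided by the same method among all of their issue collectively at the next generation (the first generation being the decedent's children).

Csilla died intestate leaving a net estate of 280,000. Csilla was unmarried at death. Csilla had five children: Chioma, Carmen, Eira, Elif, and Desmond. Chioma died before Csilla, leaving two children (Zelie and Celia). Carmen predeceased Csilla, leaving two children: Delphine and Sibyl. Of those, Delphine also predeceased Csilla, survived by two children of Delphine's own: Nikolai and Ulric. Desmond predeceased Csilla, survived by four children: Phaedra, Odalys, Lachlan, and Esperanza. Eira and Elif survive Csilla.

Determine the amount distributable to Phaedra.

The entire 280,000 passes to the descendants.
That amount (280,000) is divided at the children's generation into 5 shares of 56,000. Eira and Elif each take 56,000. The 3 shares of the deceased (Chioma, Carmen, and Desmond) are combined into a pool of 168,000.
That pool (168,000) is divided at the grandchildren's generation into 8 shares of 21,000. Zelie, Celia, Sibyl, Phaedra, Odalys, Lachlan, and Esperanza each take 21,000. The remaining share for the deceased Delphine (21,000) is carried to the next generation.
That pool (21,000) is divided at the great-grandchildren's generation equally among Nikolai and Ulric: 10,500 each.

Phaedra receives 21,000.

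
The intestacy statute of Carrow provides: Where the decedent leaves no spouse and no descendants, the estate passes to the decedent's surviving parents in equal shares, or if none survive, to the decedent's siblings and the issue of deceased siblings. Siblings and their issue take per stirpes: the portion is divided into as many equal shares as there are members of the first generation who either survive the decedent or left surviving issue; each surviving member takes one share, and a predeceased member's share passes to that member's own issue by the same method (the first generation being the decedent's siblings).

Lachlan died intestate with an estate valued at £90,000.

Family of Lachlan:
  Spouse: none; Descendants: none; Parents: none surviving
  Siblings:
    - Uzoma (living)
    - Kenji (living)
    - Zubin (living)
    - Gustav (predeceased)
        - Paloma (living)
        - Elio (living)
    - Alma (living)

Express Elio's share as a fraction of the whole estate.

Elio receives 1/10 of the estate.

The entire £90,000 passes to the siblings and their issue.
That amount (£90,000) is divided into 5 shares of £18,000: Uzoma, Kenji, Zubin, and Alma each take £18,000; Gustav's £18,000 share passes to Gustav's issue.
Gustav's share (£18,000) is divided into 2 shares of £9,000: Paloma and Elio each take £9,000.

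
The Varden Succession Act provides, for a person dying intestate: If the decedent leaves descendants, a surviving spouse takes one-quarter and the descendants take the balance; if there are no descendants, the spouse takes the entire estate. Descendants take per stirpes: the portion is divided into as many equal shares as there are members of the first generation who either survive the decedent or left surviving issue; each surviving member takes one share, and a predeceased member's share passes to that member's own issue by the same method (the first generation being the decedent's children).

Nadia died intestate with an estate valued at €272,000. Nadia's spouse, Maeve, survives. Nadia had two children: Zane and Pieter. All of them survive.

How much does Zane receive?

Zane receives €102,000.

Maeve takes one-quarter of €272,000 = €68,000. The remaining €204,000 passes to the descendants.
The descendants' portion (€204,000) is divided into 2 shares of €102,000: Zane and Pieter each take €102,000.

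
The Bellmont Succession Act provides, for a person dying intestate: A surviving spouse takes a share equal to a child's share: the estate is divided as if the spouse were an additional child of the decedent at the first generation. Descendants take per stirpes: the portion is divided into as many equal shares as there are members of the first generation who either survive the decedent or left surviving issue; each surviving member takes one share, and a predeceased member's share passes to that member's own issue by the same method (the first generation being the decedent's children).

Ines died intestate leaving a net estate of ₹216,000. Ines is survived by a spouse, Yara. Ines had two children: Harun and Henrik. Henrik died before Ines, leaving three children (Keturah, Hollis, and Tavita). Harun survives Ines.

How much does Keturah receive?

Keturah receives ₹24,000.

The spouse counts as an additional share at the children's level, so there are 3 primary shares of ₹72,000. Yara takes one such share (₹72,000).
The children's combined portion (₹144,000) is divided into 2 shares of ₹72,000: Harun takes ₹72,000; Henrik's ₹72,000 share passes to Henrik's issue.
Henrik's share (₹72,000) is divided into 3 shares of ₹24,000: Keturah, Hollis, and Tavita each take ₹24,000.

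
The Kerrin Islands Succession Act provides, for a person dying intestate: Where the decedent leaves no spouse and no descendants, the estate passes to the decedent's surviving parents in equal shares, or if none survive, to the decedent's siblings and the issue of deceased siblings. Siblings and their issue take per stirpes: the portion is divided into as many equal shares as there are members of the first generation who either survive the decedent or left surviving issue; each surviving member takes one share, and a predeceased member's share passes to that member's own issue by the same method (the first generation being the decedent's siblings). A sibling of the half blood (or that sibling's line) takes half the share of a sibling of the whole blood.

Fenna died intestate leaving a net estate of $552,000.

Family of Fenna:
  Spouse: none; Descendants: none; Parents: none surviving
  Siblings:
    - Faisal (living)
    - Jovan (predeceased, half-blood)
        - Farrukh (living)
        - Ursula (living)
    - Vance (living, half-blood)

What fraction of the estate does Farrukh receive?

Farrukh receives 1/8 of the estate.

The entire $552,000 passes to the siblings and their issue.
Counting each half-blood sibling's line as half a unit, there are 2 units in $552,000, so one unit is $276,000. Whole-blood lines (Faisal) take $276,000 each; half-blood lines (Jovan and Vance) take $138,000 each.
Jovan's share ($138,000) is divided into 2 shares of $69,000: Farrukh and Ursula each take $69,000.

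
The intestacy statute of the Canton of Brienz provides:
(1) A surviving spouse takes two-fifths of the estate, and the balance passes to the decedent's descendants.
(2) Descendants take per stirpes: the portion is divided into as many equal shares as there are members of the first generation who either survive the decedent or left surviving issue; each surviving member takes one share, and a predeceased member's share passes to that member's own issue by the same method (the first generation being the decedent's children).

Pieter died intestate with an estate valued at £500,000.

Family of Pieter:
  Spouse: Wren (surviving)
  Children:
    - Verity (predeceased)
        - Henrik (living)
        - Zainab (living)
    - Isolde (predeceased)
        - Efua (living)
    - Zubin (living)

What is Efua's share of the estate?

Efua receives £100,000.

Wren takes two-fifths of £500,000 = £200,000. The remaining £300,000 passes to the descendants.
The descendants' portion (£300,000) is divided into 3 shares of £100,000: Zubin takes £100,000; Verity's £100,000 share passes to Verity's issue; Isolde's £100,000 share passes to Isolde's issue.
Verity's share (£100,000) is divided into 2 shares of £50,000: Henrik and Zainab each take £50,000.
Isolde's share (£100,000) passes entirely to Efua.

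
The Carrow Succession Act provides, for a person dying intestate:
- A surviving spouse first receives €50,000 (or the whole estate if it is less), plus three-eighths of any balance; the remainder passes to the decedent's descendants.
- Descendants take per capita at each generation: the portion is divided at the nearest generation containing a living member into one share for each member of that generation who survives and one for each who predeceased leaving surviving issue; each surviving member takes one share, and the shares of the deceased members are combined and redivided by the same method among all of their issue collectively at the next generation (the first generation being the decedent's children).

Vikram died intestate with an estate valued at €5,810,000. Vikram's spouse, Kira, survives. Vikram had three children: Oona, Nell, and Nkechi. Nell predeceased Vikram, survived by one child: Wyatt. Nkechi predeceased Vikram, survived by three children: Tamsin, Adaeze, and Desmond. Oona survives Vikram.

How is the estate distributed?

Kira: €2,210,000; Oona: €1,200,000; Wyatt: €600,000; Tamsin: €600,000; Adaeze: €600,000; Desmond: €600,000

Kira first takes €50,000, leaving a balance of €5,760,000. Kira then takes three-eighths of the balance (€2,160,000), for a total of €2,210,000. The remaining €3,600,000 passes to the descendants.
The descendants' portion (€3,600,000) is divided at the children's generation into 3 shares of €1,200,000. Oona takes €1,200,000. The 2 shares of the deceased (Nell and Nkechi) are combined into a pool of €2,400,000.
That pool (€2,400,000) is divided at the grandchildren's generation equally among Wyatt, Tamsin, Adaeze, and Desmond: €600,000 each.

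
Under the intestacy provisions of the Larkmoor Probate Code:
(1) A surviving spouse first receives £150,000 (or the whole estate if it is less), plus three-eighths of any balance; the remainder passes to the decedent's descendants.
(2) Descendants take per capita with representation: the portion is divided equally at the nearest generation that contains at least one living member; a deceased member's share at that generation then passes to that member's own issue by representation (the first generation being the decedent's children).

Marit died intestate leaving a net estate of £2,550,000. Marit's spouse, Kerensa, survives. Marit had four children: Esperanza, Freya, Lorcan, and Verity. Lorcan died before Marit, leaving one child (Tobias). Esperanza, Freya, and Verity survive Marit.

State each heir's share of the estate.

Kerensa first takes £150,000, leaving a balance of £2,400,000. Kerensa then takes three-eighths of the balance (£900,000), for a total of £1,050,000. The remaining £1,500,000 passes to the descendants.
The descendants' portion (£1,500,000) is divided into 4 shares of £375,000: Esperanza, Freya, and Verity each take £375,000; Lorcan's £375,000 share passes to Lorcan's issue.
Lorcan's share (£375,000) passes entirely to Tobias.

Kerensa: £1,050,000; Esperanza: £375,000; Freya: £375,000; Tobias: £375,000; Verity: £375,000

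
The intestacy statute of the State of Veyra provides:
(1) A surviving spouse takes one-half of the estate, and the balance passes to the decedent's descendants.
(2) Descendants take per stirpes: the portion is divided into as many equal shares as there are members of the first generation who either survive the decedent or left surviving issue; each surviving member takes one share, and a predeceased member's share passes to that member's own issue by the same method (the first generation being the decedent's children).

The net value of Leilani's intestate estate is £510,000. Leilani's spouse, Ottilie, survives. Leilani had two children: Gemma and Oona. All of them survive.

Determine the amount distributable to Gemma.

Gemma receives £127,500.

Ottilie takes one-half of £510,000 = £255,000. The remaining £255,000 passes to the descendants.
The descendants' portion (£255,000) is divided into 2 shares of £127,500: Gemma and Oona each take £127,500.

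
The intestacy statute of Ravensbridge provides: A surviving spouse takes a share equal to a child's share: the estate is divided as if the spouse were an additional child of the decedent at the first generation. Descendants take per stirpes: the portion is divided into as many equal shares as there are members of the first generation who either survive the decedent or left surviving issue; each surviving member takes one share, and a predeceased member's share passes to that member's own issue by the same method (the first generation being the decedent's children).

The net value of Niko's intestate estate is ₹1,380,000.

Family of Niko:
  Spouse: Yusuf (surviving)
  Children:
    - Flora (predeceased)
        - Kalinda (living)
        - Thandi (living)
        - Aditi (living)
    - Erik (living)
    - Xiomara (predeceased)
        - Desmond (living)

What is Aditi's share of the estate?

Aditi receives ₹115,000.

The spouse counts as an additional share at the children's level, so there are 4 primary shares of ₹345,000. Yusuf takes one such share (₹345,000).
The children's combined portion (₹1,035,000) is divided into 3 shares of ₹345,000: Erik takes ₹345,000; Flora's ₹345,000 share passes to Flora's issue; Xiomara's ₹345,000 share passes to Xiomara's issue.
Flora's share (₹345,000) is divided into 3 shares of ₹115,000: Kalinda, Thandi, and Aditi each take ₹115,000.
Xiomara's share (₹345,000) passes entirely to Desmond.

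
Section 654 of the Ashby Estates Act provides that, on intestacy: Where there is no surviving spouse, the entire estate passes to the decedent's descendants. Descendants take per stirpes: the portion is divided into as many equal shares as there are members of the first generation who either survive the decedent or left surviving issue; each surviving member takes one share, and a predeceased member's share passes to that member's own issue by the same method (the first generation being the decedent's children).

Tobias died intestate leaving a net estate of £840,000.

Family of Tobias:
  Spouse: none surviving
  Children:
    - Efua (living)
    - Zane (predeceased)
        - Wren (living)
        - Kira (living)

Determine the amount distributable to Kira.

Kira receives £210,000.

The entire £840,000 passes to the descendants.
That amount (£840,000) is divided into 2 shares of £420,000: Efua takes £420,000; Zane's £420,000 share passes to Zane's issue.
Zane's share (£420,000) is divided into 2 shares of £210,000: Wren and Kira each take £210,000.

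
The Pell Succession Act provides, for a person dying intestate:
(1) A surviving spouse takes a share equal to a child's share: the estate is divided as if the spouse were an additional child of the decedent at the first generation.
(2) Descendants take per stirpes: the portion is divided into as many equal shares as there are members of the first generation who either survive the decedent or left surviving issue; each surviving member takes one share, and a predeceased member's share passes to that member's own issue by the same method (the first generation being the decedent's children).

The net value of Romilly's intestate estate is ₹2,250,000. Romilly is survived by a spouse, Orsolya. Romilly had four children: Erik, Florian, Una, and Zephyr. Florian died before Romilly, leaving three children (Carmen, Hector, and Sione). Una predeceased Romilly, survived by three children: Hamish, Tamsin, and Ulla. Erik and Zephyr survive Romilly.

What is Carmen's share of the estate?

The spouse counts as an additional share at the children's level, so there are 5 primary shares of ₹450,000. Orsolya takes one such share (₹450,000).
The children's combined portion (₹1,800,000) is divided into 4 shares of ₹450,000: Erik and Zephyr each take ₹450,000; Florian's ₹450,000 share passes to Florian's issue; Una's ₹450,000 share passes to Una's issue.
Florian's share (₹450,000) is divided into 3 shares of ₹150,000: Carmen, Hector, and Sione each take ₹150,000.
Una's share (₹450,000) is divided into 3 shares of ₹150,000: Hamish, Tamsin, and Ulla each take ₹150,000.

Carmen receives ₹150,000.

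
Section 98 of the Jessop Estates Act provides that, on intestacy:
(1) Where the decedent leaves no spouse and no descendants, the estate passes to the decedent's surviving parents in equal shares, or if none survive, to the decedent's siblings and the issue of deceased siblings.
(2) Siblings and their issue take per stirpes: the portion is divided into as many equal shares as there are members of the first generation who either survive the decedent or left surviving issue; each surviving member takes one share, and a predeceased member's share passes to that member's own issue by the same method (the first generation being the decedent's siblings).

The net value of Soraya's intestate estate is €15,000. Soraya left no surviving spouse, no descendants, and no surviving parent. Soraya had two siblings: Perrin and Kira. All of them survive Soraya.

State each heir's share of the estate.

The entire €15,000 passes to the siblings and their issue.
That amount (€15,000) is divided into 2 shares of €7,500: Perrin and Kira each take €7,500.

Perrin: €7,500; Kira: €7,500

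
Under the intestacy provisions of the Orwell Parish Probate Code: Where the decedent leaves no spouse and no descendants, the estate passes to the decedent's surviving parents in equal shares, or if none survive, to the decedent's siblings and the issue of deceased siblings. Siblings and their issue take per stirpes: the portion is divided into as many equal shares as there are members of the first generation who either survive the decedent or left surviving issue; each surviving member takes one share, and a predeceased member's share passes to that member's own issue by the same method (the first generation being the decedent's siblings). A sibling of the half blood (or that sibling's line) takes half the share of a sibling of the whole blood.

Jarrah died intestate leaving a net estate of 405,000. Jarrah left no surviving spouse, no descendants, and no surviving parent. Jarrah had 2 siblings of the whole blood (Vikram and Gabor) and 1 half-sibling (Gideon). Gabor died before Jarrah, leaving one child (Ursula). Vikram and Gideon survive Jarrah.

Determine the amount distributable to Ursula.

Ursula receives 162,000.

The entire 405,000 passes to the siblings and their issue.
Counting each half-blood sibling's line as half a unit, there are 5/2 units in 405,000, so one unit is 162,000. Whole-blood lines (Vikram and Gabor) take 162,000 each; half-blood lines (Gideon) take 81,000 each.
Gabor's share (162,000) passes entirely to Ursula.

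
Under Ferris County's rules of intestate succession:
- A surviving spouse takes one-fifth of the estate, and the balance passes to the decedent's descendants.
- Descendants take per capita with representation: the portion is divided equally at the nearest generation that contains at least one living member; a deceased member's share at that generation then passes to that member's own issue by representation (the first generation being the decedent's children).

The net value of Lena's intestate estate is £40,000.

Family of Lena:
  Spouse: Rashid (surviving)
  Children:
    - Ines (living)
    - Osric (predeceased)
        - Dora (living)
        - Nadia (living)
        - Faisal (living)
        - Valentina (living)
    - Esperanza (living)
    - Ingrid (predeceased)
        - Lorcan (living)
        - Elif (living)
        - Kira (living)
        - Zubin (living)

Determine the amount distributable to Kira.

Kira receives £2,000.

Rashid takes one-fifth of £40,000 = £8,000. The remaining £32,000 passes to the descendants.
The descendants' portion (£32,000) is divided into 4 shares of £8,000: Ines and Esperanza each take £8,000; Osric's £8,000 share passes to Osric's issue; Ingrid's £8,000 share passes to Ingrid's issue.
Osric's share (£8,000) is divided into 4 shares of £2,000: Dora, Nadia, Faisal, and Valentina each take £2,000.
Ingrid's share (£8,000) is divided into 4 shares of £2,000: Lorcan, Elif, Kira, and Zubin each take £2,000.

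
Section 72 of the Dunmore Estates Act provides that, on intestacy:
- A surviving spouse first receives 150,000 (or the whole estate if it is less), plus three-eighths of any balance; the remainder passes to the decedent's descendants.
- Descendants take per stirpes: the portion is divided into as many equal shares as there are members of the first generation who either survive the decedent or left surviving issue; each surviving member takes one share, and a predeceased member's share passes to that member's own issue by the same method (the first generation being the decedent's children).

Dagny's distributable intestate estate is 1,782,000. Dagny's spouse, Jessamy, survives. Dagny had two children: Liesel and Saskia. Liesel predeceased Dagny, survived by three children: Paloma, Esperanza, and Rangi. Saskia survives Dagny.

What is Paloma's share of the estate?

Paloma receives 170,000.

Jessamy first takes 150,000, leaving a balance of 1,632,000. Jessamy then takes three-eighths of the balance (612,000), for a total of 762,000. The remaining 1,020,000 passes to the descendants.
The descendants' portion (1,020,000) is divided into 2 shares of 510,000: Saskia takes 510,000; Liesel's 510,000 share passes to Liesel's issue.
Liesel's share (510,000) is divided into 3 shares of 170,000: Paloma, Esperanza, and Rangi each take 170,000.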